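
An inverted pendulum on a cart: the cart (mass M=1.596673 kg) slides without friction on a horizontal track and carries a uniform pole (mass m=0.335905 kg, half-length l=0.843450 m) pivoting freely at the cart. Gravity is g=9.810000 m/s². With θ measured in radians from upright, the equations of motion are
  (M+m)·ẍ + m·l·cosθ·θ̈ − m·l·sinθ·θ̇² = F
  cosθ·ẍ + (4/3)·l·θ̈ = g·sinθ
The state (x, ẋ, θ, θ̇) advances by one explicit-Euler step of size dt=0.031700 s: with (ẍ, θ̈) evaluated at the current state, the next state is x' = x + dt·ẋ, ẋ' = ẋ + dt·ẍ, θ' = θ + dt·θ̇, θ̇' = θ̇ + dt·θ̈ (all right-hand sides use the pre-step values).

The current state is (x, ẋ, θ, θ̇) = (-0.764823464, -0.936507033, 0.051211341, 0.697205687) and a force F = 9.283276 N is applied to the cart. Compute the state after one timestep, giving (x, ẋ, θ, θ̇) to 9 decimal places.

(-0.794510737, -0.763726082, 0.073312761, 0.557924304)

sinθ=0.051188959, cosθ=0.998688986
temp = (F + m·l·θ̇²·sinθ)/(M+m) = (9.283276 + 0.007049754)/1.932578 = 4.807219038
θ̈ = (g·sinθ − cosθ·temp)/(l·(4/3 − m·cos²θ/(M+m))) = -4.393734489
ẍ = temp − m·l·θ̈·cosθ/(M+m) = 5.450503185
Euler: x'=-0.764823464+0.031700·-0.936507033=-0.794510737, ẋ'=-0.936507033+0.031700·5.450503185=-0.763726082
       θ'=0.051211341+0.031700·0.697205687=0.073312761, θ̇'=0.697205687+0.031700·-4.393734489=0.557924304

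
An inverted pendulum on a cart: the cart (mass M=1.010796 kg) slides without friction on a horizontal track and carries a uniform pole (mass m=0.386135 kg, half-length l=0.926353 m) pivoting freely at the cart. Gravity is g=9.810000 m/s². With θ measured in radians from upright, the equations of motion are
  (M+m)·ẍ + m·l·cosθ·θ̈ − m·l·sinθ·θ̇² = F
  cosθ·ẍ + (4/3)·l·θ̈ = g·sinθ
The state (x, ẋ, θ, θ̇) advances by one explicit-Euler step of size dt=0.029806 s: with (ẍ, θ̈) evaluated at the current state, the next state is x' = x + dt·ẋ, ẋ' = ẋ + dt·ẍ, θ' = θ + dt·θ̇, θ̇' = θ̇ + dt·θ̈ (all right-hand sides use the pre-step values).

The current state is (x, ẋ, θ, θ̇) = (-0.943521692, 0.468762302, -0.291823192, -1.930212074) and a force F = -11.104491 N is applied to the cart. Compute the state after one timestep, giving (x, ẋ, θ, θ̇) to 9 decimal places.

sinθ=-0.287698811, cosθ=0.957720937
temp = (F + m·l·θ̇²·sinθ)/(M+m) = (-11.104491 + -0.383410326)/1.396931 = -8.223671266
θ̈ = (g·sinθ − cosθ·temp)/(l·(4/3 − m·cos²θ/(M+m))) = 5.052281967
ẍ = temp − m·l·θ̈·cosθ/(M+m) = -9.462659803
Euler: x'=-0.943521692+0.029806·0.468762302=-0.929549763, ẋ'=0.468762302+0.029806·-9.462659803=0.186718264
       θ'=-0.291823192+0.029806·-1.930212074=-0.349355093, θ̇'=-1.930212074+0.029806·5.052281967=-1.779623758

(-0.929549763, 0.186718264, -0.349355093, -1.779623758)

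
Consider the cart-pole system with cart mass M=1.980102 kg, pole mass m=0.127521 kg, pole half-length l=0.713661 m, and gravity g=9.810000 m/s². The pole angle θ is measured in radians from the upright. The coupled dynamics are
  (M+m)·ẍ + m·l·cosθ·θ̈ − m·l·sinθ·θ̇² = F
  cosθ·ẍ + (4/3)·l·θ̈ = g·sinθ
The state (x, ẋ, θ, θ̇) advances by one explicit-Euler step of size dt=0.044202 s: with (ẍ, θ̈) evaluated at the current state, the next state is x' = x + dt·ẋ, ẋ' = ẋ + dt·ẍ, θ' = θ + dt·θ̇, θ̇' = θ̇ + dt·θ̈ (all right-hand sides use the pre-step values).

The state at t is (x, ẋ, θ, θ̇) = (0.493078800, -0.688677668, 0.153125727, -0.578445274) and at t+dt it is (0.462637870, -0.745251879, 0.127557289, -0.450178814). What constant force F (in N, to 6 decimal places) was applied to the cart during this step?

F = -2.441199 N

ẍ = (ẋ'−ẋ)/dt = (-0.745251879−-0.688677668)/0.044202 = -1.279902
θ̈ = (θ̇'−θ̇)/dt = (-0.450178814−-0.578445274)/0.044202 = 2.901825
sinθ=0.152528, cosθ=0.988299
F = (M+m)·ẍ + m·l·cosθ·θ̈ − m·l·sinθ·θ̇² = -2.697550 + 0.260996 − 0.004645 = -2.441199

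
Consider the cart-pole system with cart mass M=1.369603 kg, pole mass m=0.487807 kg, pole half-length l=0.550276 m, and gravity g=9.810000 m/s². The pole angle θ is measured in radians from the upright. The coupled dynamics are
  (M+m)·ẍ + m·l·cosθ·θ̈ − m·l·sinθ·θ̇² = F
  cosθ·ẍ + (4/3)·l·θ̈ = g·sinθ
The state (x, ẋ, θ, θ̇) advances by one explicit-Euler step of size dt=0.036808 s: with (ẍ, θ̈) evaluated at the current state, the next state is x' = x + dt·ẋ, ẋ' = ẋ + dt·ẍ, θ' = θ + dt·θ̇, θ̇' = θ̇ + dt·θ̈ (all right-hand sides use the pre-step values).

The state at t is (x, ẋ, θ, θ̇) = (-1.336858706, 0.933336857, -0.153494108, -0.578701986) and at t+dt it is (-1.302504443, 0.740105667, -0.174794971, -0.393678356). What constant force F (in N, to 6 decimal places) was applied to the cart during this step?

F = -8.403661 N

ẍ = (ẋ'−ẋ)/dt = (0.740105667−0.933336857)/0.036808 = -5.249706
θ̈ = (θ̇'−θ̇)/dt = (-0.393678356−-0.578701986)/0.036808 = 5.026723
sinθ=-0.152892, cosθ=0.988243
F = (M+m)·ẍ + m·l·cosθ·θ̈ − m·l·sinθ·θ̇² = -9.750857 + 1.333452 − -0.013744 = -8.403661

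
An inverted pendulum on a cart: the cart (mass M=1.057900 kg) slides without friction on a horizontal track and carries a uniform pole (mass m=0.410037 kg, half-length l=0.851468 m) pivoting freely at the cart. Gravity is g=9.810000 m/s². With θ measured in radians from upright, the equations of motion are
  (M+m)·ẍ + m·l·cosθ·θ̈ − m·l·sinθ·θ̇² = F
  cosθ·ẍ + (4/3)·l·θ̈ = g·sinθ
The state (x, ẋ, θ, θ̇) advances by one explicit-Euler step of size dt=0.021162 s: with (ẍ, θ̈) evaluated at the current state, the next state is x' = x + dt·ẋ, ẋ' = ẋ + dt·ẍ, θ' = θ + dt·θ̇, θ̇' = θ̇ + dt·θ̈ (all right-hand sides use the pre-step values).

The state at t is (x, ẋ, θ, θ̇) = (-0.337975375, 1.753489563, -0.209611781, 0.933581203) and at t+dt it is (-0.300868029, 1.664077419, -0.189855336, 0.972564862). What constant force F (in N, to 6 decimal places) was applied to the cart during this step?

ẍ = (ẋ'−ẋ)/dt = (1.664077419−1.753489563)/0.021162 = -4.225127
θ̈ = (θ̇'−θ̇)/dt = (0.972564862−0.933581203)/0.021162 = 1.842154
sinθ=-0.208080, cosθ=0.978112
F = (M+m)·ẍ + m·l·cosθ·θ̈ − m·l·sinθ·θ̇² = -6.202221 + 0.629080 − -0.063318 = -5.509823

F = -5.509823 N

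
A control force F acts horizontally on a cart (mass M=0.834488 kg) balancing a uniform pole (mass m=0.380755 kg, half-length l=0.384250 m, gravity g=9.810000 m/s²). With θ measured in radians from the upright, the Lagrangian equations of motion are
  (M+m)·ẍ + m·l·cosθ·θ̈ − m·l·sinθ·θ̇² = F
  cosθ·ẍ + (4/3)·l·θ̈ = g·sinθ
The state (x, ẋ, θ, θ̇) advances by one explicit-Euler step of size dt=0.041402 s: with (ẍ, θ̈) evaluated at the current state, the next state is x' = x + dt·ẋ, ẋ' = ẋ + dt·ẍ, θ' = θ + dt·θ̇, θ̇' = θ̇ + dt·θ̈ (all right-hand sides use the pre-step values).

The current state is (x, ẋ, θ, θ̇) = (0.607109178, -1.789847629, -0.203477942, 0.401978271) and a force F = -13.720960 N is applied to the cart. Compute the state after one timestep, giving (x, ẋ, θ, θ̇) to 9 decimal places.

(0.533005906, -2.369149608, -0.186835238, 1.349167475)

sinθ=-0.202076737, cosθ=0.979369691
temp = (F + m·l·θ̇²·sinθ)/(M+m) = (-13.720960 + -0.004777283)/1.215243 = -11.294644185
θ̈ = (g·sinθ − cosθ·temp)/(l·(4/3 − m·cos²θ/(M+m))) = 22.877861060
ẍ = temp − m·l·θ̈·cosθ/(M+m) = -13.992125475
Euler: x'=0.607109178+0.041402·-1.789847629=0.533005906, ẋ'=-1.789847629+0.041402·-13.992125475=-2.369149608
       θ'=-0.203477942+0.041402·0.401978271=-0.186835238, θ̇'=0.401978271+0.041402·22.877861060=1.349167475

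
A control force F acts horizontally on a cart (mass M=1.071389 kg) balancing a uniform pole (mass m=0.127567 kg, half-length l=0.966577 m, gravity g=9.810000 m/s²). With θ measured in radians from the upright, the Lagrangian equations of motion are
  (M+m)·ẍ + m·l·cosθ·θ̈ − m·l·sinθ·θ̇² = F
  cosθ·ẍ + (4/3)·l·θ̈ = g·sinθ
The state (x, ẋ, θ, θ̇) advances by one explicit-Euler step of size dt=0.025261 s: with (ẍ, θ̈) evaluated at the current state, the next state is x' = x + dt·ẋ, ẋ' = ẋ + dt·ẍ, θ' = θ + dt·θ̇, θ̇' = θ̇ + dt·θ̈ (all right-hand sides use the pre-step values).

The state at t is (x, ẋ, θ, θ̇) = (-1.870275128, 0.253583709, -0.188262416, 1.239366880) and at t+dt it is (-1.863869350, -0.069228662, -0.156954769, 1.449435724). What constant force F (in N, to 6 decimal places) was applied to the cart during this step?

ẍ = (ẋ'−ẋ)/dt = (-0.069228662−0.253583709)/0.025261 = -12.779081
θ̈ = (θ̇'−θ̇)/dt = (1.449435724−1.239366880)/0.025261 = 8.315935
sinθ=-0.187152, cosθ=0.982331
F = (M+m)·ẍ + m·l·cosθ·θ̈ − m·l·sinθ·θ̇² = -15.321556 + 1.007265 − -0.035446 = -14.278845

F = -14.278845 N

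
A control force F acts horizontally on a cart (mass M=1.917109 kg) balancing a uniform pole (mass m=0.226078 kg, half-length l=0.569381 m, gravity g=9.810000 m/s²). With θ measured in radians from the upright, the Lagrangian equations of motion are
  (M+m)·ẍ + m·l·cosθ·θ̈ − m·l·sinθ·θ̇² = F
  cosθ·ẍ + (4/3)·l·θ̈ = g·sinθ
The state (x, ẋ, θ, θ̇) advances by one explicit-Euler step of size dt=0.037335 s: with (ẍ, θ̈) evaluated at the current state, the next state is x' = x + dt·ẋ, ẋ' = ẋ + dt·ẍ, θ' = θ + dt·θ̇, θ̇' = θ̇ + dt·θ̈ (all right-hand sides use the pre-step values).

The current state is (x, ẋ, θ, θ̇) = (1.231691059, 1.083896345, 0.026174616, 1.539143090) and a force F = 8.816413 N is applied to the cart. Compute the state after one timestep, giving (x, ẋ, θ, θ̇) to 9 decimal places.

sinθ=0.026171627, cosθ=0.999657464
temp = (F + m·l·θ̇²·sinθ)/(M+m) = (8.816413 + 0.007980866)/2.143187 = 4.117416663
θ̈ = (g·sinθ − cosθ·temp)/(l·(4/3 − m·cos²θ/(M+m))) = -5.519906611
ẍ = temp − m·l·θ̈·cosθ/(M+m) = 4.448840812
Euler: x'=1.231691059+0.037335·1.083896345=1.272158329, ẋ'=1.083896345+0.037335·4.448840812=1.249993817
       θ'=0.026174616+0.037335·1.539143090=0.083638523, θ̇'=1.539143090+0.037335·-5.519906611=1.333057377

(1.272158329, 1.249993817, 0.083638523, 1.333057377)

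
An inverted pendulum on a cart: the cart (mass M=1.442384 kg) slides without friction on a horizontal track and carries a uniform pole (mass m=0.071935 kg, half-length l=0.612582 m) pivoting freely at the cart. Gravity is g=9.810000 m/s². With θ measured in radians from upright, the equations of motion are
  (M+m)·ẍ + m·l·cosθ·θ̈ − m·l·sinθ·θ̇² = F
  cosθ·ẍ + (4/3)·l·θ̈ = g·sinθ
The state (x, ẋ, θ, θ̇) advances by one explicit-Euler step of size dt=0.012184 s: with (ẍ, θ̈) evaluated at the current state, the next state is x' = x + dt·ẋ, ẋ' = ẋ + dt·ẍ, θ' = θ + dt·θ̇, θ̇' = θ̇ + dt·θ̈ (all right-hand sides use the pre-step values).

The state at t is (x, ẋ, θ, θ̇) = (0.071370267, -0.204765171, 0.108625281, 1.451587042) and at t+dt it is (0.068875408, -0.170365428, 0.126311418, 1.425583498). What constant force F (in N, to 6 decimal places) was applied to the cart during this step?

ẍ = (ẋ'−ẋ)/dt = (-0.170365428−-0.204765171)/0.012184 = 2.823354
θ̈ = (θ̇'−θ̇)/dt = (1.425583498−1.451587042)/0.012184 = -2.134237
sinθ=0.108412, cosθ=0.994106
F = (M+m)·ẍ + m·l·cosθ·θ̈ − m·l·sinθ·θ̇² = 4.275458 + -0.093493 − 0.010066 = 4.171899

F = 4.171899 N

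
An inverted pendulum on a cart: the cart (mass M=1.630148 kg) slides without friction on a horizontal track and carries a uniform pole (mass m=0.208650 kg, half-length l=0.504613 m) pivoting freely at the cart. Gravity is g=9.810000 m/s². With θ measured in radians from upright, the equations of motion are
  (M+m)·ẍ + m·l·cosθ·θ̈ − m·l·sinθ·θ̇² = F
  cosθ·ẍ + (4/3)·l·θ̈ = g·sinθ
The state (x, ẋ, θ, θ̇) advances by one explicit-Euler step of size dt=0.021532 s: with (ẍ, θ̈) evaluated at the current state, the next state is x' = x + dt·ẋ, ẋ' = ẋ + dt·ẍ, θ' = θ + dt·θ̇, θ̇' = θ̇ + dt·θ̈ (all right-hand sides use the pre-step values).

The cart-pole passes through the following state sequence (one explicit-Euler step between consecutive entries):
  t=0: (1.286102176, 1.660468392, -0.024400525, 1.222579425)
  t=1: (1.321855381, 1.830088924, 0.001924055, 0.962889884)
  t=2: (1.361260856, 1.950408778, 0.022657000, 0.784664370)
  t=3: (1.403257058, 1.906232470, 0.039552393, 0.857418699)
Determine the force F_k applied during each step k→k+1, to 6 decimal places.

F_0 = 13.219703 N
F_1 = 9.403445 N
F_2 = -3.418390 N

step 0→1:
  ẍ = (ẋ'−ẋ)/dt = (1.830088924−1.660468392)/0.021532 = 7.877602
  θ̈ = (θ̇'−θ̇)/dt = (0.962889884−1.222579425)/0.021532 = -12.060633
  sinθ=-0.024398, cosθ=0.999702
  F = (M+m)·ẍ + m·l·cosθ·θ̈ − m·l·sinθ·θ̇² = 14.485319 + -1.269456 − -0.003840 = 13.219703
step 1→2:
  ẍ = (ẋ'−ẋ)/dt = (1.950408778−1.830088924)/0.021532 = 5.587955
  θ̈ = (θ̇'−θ̇)/dt = (0.784664370−0.962889884)/0.021532 = -8.277239
  sinθ=0.001924, cosθ=0.999998
  F = (M+m)·ẍ + m·l·cosθ·θ̈ − m·l·sinθ·θ̇² = 10.275121 + -0.871488 − 0.000188 = 9.403445
step 2→3:
  ẍ = (ẋ'−ẋ)/dt = (1.906232470−1.950408778)/0.021532 = -2.051658
  θ̈ = (θ̇'−θ̇)/dt = (0.857418699−0.784664370)/0.021532 = 3.378893
  sinθ=0.022655, cosθ=0.999743
  F = (M+m)·ẍ + m·l·cosθ·θ̈ − m·l·sinθ·θ̇² = -3.772585 + 0.355664 − 0.001469 = -3.418390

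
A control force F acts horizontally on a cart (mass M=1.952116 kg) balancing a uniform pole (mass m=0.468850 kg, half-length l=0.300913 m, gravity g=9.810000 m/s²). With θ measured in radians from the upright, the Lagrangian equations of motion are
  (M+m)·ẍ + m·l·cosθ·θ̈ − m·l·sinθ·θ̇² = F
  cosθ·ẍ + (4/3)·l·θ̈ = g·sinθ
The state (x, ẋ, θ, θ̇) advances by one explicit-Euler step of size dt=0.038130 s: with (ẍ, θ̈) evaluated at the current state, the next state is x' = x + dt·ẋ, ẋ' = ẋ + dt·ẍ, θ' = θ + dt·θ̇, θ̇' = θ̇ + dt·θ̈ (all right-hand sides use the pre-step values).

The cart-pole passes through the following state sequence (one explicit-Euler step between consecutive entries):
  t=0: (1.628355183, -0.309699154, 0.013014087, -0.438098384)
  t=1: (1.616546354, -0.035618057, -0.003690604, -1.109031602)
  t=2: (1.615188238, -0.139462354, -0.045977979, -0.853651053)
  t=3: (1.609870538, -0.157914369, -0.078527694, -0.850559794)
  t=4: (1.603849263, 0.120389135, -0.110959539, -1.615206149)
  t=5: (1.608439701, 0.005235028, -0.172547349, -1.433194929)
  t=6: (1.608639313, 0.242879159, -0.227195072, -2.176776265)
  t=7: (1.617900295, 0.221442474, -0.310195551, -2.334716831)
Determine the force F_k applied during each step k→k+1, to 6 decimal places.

step 0→1:
  ẍ = (ẋ'−ẋ)/dt = (-0.035618057−-0.309699154)/0.038130 = 7.188070
  θ̈ = (θ̇'−θ̇)/dt = (-1.109031602−-0.438098384)/0.038130 = -17.595941
  sinθ=0.013014, cosθ=0.999915
  F = (M+m)·ẍ + m·l·cosθ·θ̈ − m·l·sinθ·θ̇² = 17.402072 + -2.482279 − 0.000352 = 14.919441
step 1→2:
  ẍ = (ẋ'−ẋ)/dt = (-0.139462354−-0.035618057)/0.038130 = -2.723428
  θ̈ = (θ̇'−θ̇)/dt = (-0.853651053−-1.109031602)/0.038130 = 6.697628
  sinθ=-0.003691, cosθ=0.999993
  F = (M+m)·ẍ + m·l·cosθ·θ̈ − m·l·sinθ·θ̇² = -6.593326 + 0.944915 − -0.000640 = -5.647770
step 2→3:
  ẍ = (ẋ'−ẋ)/dt = (-0.157914369−-0.139462354)/0.038130 = -0.483924
  θ̈ = (θ̇'−θ̇)/dt = (-0.850559794−-0.853651053)/0.038130 = 0.081072
  sinθ=-0.045962, cosθ=0.998943
  F = (M+m)·ẍ + m·l·cosθ·θ̈ − m·l·sinθ·θ̇² = -1.171563 + 0.011426 − -0.004725 = -1.155412
step 3→4:
  ẍ = (ẋ'−ẋ)/dt = (0.120389135−-0.157914369)/0.038130 = 7.298807
  θ̈ = (θ̇'−θ̇)/dt = (-1.615206149−-0.850559794)/0.038130 = -20.053668
  sinθ=-0.078447, cosθ=0.996918
  F = (M+m)·ẍ + m·l·cosθ·θ̈ − m·l·sinθ·θ̇² = 17.670163 + -2.820514 − -0.008007 = 14.857656
step 4→5:
  ẍ = (ẋ'−ẋ)/dt = (0.005235028−0.120389135)/0.038130 = -3.020040
  θ̈ = (θ̇'−θ̇)/dt = (-1.433194929−-1.615206149)/0.038130 = 4.773439
  sinθ=-0.110732, cosθ=0.993850
  F = (M+m)·ẍ + m·l·cosθ·θ̈ − m·l·sinθ·θ̇² = -7.311413 + 0.669310 − -0.040757 = -6.601346
step 5→6:
  ẍ = (ẋ'−ẋ)/dt = (0.242879159−0.005235028)/0.038130 = 6.232471
  θ̈ = (θ̇'−θ̇)/dt = (-2.176776265−-1.433194929)/0.038130 = -19.501215
  sinθ=-0.171692, cosθ=0.985151
  F = (M+m)·ẍ + m·l·cosθ·θ̈ − m·l·sinθ·θ̇² = 15.088601 + -2.710436 − -0.049755 = 12.427920
step 6→7:
  ẍ = (ẋ'−ẋ)/dt = (0.221442474−0.242879159)/0.038130 = -0.562200
  θ̈ = (θ̇'−θ̇)/dt = (-2.334716831−-2.176776265)/0.038130 = -4.142160
  sinθ=-0.225246, cosθ=0.974302
  F = (M+m)·ẍ + m·l·cosθ·θ̈ − m·l·sinθ·θ̇² = -1.361067 + -0.569371 − -0.150577 = -1.779861

F_0 = 14.919441 N
F_1 = -5.647770 N
F_2 = -1.155412 N
F_3 = 14.857656 N
F_4 = -6.601346 N
F_5 = 12.427920 N
F_6 = -1.779861 N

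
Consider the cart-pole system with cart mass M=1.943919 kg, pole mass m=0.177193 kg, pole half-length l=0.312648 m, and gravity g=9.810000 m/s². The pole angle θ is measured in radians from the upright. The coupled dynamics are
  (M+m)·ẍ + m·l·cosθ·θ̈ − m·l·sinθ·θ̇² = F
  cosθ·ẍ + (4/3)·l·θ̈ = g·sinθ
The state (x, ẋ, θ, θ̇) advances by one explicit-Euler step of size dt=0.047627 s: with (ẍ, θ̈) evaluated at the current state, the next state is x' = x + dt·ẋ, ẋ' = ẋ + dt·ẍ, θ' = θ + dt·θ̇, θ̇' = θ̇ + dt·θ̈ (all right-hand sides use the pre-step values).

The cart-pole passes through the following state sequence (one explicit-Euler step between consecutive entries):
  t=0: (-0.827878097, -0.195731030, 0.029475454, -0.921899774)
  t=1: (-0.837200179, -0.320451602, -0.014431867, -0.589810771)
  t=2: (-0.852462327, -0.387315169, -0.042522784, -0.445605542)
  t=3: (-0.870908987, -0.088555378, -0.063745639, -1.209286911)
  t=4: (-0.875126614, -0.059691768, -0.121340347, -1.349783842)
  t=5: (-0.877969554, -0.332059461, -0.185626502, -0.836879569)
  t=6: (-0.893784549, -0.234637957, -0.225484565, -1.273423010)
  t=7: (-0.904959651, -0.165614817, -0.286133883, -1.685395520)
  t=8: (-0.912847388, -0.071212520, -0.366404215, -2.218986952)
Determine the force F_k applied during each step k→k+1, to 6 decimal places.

step 0→1:
  ẍ = (ẋ'−ẋ)/dt = (-0.320451602−-0.195731030)/0.047627 = -2.618695
  θ̈ = (θ̇'−θ̇)/dt = (-0.589810771−-0.921899774)/0.047627 = 6.972705
  sinθ=0.029471, cosθ=0.999566
  F = (M+m)·ẍ + m·l·cosθ·θ̈ − m·l·sinθ·θ̇² = -5.554545 + 0.386113 − 0.001388 = -5.169819
step 1→2:
  ẍ = (ẋ'−ẋ)/dt = (-0.387315169−-0.320451602)/0.047627 = -1.403900
  θ̈ = (θ̇'−θ̇)/dt = (-0.445605542−-0.589810771)/0.047627 = 3.027804
  sinθ=-0.014431, cosθ=0.999896
  F = (M+m)·ẍ + m·l·cosθ·θ̈ − m·l·sinθ·θ̇² = -2.977830 + 0.167720 − -0.000278 = -2.809832
step 2→3:
  ẍ = (ẋ'−ẋ)/dt = (-0.088555378−-0.387315169)/0.047627 = 6.272908
  θ̈ = (θ̇'−θ̇)/dt = (-1.209286911−-0.445605542)/0.047627 = -16.034631
  sinθ=-0.042510, cosθ=0.999096
  F = (M+m)·ẍ + m·l·cosθ·θ̈ − m·l·sinθ·θ̇² = 13.305541 + -0.887500 − -0.000468 = 12.418508
step 3→4:
  ẍ = (ẋ'−ẋ)/dt = (-0.059691768−-0.088555378)/0.047627 = 0.606035
  θ̈ = (θ̇'−θ̇)/dt = (-1.349783842−-1.209286911)/0.047627 = -2.949943
  sinθ=-0.063702, cosθ=0.997969
  F = (M+m)·ẍ + m·l·cosθ·θ̈ − m·l·sinθ·θ̇² = 1.285467 + -0.163092 − -0.005161 = 1.127536
step 4→5:
  ẍ = (ẋ'−ẋ)/dt = (-0.332059461−-0.059691768)/0.047627 = -5.718767
  θ̈ = (θ̇'−θ̇)/dt = (-0.836879569−-1.349783842)/0.047627 = 10.769191
  sinθ=-0.121043, cosθ=0.992647
  F = (M+m)·ẍ + m·l·cosθ·θ̈ − m·l·sinθ·θ̇² = -12.130144 + 0.592216 − -0.012217 = -11.525711
step 5→6:
  ẍ = (ẋ'−ẋ)/dt = (-0.234637957−-0.332059461)/0.047627 = 2.045510
  θ̈ = (θ̇'−θ̇)/dt = (-1.273423010−-0.836879569)/0.047627 = -9.165882
  sinθ=-0.184562, cosθ=0.982821
  F = (M+m)·ẍ + m·l·cosθ·θ̈ − m·l·sinθ·θ̇² = 4.338756 + -0.499058 − -0.007161 = 3.846859
step 6→7:
  ẍ = (ẋ'−ẋ)/dt = (-0.165614817−-0.234637957)/0.047627 = 1.449244
  θ̈ = (θ̇'−θ̇)/dt = (-1.685395520−-1.273423010)/0.047627 = -8.649978
  sinθ=-0.223579, cosθ=0.974686
  F = (M+m)·ẍ + m·l·cosθ·θ̈ − m·l·sinθ·θ̇² = 3.074009 + -0.467070 − -0.020085 = 2.627024
step 7→8:
  ẍ = (ẋ'−ẋ)/dt = (-0.071212520−-0.165614817)/0.047627 = 1.982117
  θ̈ = (θ̇'−θ̇)/dt = (-2.218986952−-1.685395520)/0.047627 = -11.203549
  sinθ=-0.282245, cosθ=0.959342
  F = (M+m)·ẍ + m·l·cosθ·θ̈ − m·l·sinθ·θ̇² = 4.204293 + -0.595431 − -0.044415 = 3.653277

F_0 = -5.169819 N
F_1 = -2.809832 N
F_2 = 12.418508 N
F_3 = 1.127536 N
F_4 = -11.525711 N
F_5 = 3.846859 N
F_6 = 2.627024 N
F_7 = 3.653277 N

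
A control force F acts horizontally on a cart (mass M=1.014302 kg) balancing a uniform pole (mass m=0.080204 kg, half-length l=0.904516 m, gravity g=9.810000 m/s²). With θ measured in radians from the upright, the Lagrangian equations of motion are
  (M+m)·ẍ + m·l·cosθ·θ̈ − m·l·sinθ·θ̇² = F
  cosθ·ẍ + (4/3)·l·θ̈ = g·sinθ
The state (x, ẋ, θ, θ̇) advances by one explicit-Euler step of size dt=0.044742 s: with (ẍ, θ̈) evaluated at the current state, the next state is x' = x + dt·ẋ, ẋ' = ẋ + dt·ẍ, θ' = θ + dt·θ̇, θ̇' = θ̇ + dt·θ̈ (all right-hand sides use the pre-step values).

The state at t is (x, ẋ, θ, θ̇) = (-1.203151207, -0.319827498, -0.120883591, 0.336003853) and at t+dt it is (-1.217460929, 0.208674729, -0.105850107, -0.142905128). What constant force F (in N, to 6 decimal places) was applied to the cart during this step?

F = 12.158682 N

ẍ = (ẋ'−ẋ)/dt = (0.208674729−-0.319827498)/0.044742 = 11.812217
θ̈ = (θ̇'−θ̇)/dt = (-0.142905128−0.336003853)/0.044742 = -10.703790
sinθ=-0.120589, cosθ=0.992702
F = (M+m)·ẍ + m·l·cosθ·θ̈ − m·l·sinθ·θ̇² = 12.928543 + -0.770848 − -0.000988 = 12.158682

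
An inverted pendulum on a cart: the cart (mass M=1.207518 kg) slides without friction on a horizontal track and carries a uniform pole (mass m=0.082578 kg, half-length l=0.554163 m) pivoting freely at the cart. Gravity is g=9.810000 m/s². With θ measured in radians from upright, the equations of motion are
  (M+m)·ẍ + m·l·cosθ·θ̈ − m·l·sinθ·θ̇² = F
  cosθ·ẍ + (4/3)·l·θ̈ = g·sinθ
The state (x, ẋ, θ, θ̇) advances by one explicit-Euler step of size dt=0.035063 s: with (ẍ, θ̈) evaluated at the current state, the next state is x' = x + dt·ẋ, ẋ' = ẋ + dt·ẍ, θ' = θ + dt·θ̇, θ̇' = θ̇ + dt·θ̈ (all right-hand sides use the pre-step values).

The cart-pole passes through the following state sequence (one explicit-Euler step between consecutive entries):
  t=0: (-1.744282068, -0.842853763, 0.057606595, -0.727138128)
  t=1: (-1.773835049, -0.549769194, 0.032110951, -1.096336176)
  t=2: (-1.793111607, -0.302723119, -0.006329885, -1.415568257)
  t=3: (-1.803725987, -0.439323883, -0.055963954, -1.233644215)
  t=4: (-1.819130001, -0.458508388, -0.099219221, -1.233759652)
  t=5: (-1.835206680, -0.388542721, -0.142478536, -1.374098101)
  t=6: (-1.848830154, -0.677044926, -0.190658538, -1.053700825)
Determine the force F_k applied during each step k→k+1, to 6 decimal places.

F_0 = 10.301209 N
F_1 = 8.671539 N
F_2 = -4.788032 N
F_3 = -0.702123 N
F_4 = 2.398934 N
F_5 = -10.188860 N

step 0→1:
  ẍ = (ẋ'−ẋ)/dt = (-0.549769194−-0.842853763)/0.035063 = 8.358799
  θ̈ = (θ̇'−θ̇)/dt = (-1.096336176−-0.727138128)/0.035063 = -10.529562
  sinθ=0.057575, cosθ=0.998341
  F = (M+m)·ẍ + m·l·cosθ·θ̈ − m·l·sinθ·θ̇² = 10.783653 + -0.481051 − 0.001393 = 10.301209
step 1→2:
  ẍ = (ẋ'−ẋ)/dt = (-0.302723119−-0.549769194)/0.035063 = 7.045777
  θ̈ = (θ̇'−θ̇)/dt = (-1.415568257−-1.096336176)/0.035063 = -9.104528
  sinθ=0.032105, cosθ=0.999484
  F = (M+m)·ẍ + m·l·cosθ·θ̈ − m·l·sinθ·θ̇² = 9.089729 + -0.416424 − 0.001766 = 8.671539
step 2→3:
  ẍ = (ẋ'−ẋ)/dt = (-0.439323883−-0.302723119)/0.035063 = -3.895866
  θ̈ = (θ̇'−θ̇)/dt = (-1.233644215−-1.415568257)/0.035063 = 5.188491
  sinθ=-0.006330, cosθ=0.999980
  F = (M+m)·ẍ + m·l·cosθ·θ̈ − m·l·sinθ·θ̇² = -5.026042 + 0.237429 − -0.000580 = -4.788032
step 3→4:
  ẍ = (ẋ'−ẋ)/dt = (-0.458508388−-0.439323883)/0.035063 = -0.547144
  θ̈ = (θ̇'−θ̇)/dt = (-1.233759652−-1.233644215)/0.035063 = -0.003292
  sinθ=-0.055935, cosθ=0.998434
  F = (M+m)·ẍ + m·l·cosθ·θ̈ − m·l·sinθ·θ̇² = -0.705868 + -0.000150 − -0.003896 = -0.702123
step 4→5:
  ẍ = (ẋ'−ẋ)/dt = (-0.388542721−-0.458508388)/0.035063 = 1.995427
  θ̈ = (θ̇'−θ̇)/dt = (-1.374098101−-1.233759652)/0.035063 = -4.002466
  sinθ=-0.099057, cosθ=0.995082
  F = (M+m)·ẍ + m·l·cosθ·θ̈ − m·l·sinθ·θ̇² = 2.574293 + -0.182259 − -0.006900 = 2.398934
step 5→6:
  ẍ = (ẋ'−ẋ)/dt = (-0.677044926−-0.388542721)/0.035063 = -8.228110
  θ̈ = (θ̇'−θ̇)/dt = (-1.053700825−-1.374098101)/0.035063 = 9.137760
  sinθ=-0.141997, cosθ=0.989867
  F = (M+m)·ẍ + m·l·cosθ·θ̈ − m·l·sinθ·θ̇² = -10.615051 + 0.413922 − -0.012269 = -10.188860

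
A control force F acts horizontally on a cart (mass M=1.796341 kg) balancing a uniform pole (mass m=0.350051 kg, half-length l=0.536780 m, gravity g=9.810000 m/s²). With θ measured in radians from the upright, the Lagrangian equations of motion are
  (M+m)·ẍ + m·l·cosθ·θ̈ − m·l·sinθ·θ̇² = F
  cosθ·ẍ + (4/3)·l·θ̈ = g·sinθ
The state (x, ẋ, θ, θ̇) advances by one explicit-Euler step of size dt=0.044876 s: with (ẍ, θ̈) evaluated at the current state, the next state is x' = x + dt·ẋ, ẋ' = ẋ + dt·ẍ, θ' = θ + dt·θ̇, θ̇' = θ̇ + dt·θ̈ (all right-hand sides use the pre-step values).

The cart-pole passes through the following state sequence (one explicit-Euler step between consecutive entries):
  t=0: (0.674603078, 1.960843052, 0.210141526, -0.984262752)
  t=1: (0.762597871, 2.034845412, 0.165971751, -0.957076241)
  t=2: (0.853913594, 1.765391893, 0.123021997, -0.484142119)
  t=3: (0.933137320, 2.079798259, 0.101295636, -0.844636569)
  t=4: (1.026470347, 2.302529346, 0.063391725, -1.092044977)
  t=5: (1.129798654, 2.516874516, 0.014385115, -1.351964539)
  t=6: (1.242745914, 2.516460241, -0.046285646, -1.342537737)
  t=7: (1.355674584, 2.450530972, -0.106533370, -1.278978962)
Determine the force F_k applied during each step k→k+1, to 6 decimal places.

step 0→1:
  ẍ = (ẋ'−ẋ)/dt = (2.034845412−1.960843052)/0.044876 = 1.649041
  θ̈ = (θ̇'−θ̇)/dt = (-0.957076241−-0.984262752)/0.044876 = 0.605814
  sinθ=0.208598, cosθ=0.978001
  F = (M+m)·ẍ + m·l·cosθ·θ̈ − m·l·sinθ·θ̇² = 3.539488 + 0.111329 − 0.037972 = 3.612845
step 1→2:
  ẍ = (ẋ'−ẋ)/dt = (1.765391893−2.034845412)/0.044876 = -6.004401
  θ̈ = (θ̇'−θ̇)/dt = (-0.484142119−-0.957076241)/0.044876 = 10.538687
  sinθ=0.165211, cosθ=0.986258
  F = (M+m)·ẍ + m·l·cosθ·θ̈ − m·l·sinθ·θ̇² = -12.887799 + 1.953012 − 0.028435 = -10.963223
step 2→3:
  ẍ = (ẋ'−ẋ)/dt = (2.079798259−1.765391893)/0.044876 = 7.006114
  θ̈ = (θ̇'−θ̇)/dt = (-0.844636569−-0.484142119)/0.044876 = -8.033123
  sinθ=0.122712, cosθ=0.992442
  F = (M+m)·ẍ + m·l·cosθ·θ̈ − m·l·sinθ·θ̇² = 15.037867 + -1.498019 − 0.005405 = 13.534443
step 3→4:
  ẍ = (ẋ'−ẋ)/dt = (2.302529346−2.079798259)/0.044876 = 4.963256
  θ̈ = (θ̇'−θ̇)/dt = (-1.092044977−-0.844636569)/0.044876 = -5.513156
  sinθ=0.101122, cosθ=0.994874
  F = (M+m)·ẍ + m·l·cosθ·θ̈ − m·l·sinθ·θ̇² = 10.653093 + -1.030614 − 0.013555 = 9.608924
step 4→5:
  ẍ = (ẋ'−ẋ)/dt = (2.516874516−2.302529346)/0.044876 = 4.776388
  θ̈ = (θ̇'−θ̇)/dt = (-1.351964539−-1.092044977)/0.044876 = -5.791950
  sinθ=0.063349, cosθ=0.997991
  F = (M+m)·ẍ + m·l·cosθ·θ̈ − m·l·sinθ·θ̇² = 10.252000 + -1.086124 − 0.014195 = 9.151681
step 5→6:
  ẍ = (ẋ'−ẋ)/dt = (2.516460241−2.516874516)/0.044876 = -0.009232
  θ̈ = (θ̇'−θ̇)/dt = (-1.342537737−-1.351964539)/0.044876 = 0.210063
  sinθ=0.014385, cosθ=0.999897
  F = (M+m)·ẍ + m·l·cosθ·θ̈ − m·l·sinθ·θ̇² = -0.019815 + 0.039467 − 0.004940 = 0.014712
step 6→7:
  ẍ = (ẋ'−ẋ)/dt = (2.450530972−2.516460241)/0.044876 = -1.469143
  θ̈ = (θ̇'−θ̇)/dt = (-1.278978962−-1.342537737)/0.044876 = 1.416320
  sinθ=-0.046269, cosθ=0.998929
  F = (M+m)·ẍ + m·l·cosθ·θ̈ − m·l·sinθ·θ̇² = -3.153357 + 0.265842 − -0.015670 = -2.871845

F_0 = 3.612845 N
F_1 = -10.963223 N
F_2 = 13.534443 N
F_3 = 9.608924 N
F_4 = 9.151681 N
F_5 = 0.014712 N
F_6 = -2.871845 N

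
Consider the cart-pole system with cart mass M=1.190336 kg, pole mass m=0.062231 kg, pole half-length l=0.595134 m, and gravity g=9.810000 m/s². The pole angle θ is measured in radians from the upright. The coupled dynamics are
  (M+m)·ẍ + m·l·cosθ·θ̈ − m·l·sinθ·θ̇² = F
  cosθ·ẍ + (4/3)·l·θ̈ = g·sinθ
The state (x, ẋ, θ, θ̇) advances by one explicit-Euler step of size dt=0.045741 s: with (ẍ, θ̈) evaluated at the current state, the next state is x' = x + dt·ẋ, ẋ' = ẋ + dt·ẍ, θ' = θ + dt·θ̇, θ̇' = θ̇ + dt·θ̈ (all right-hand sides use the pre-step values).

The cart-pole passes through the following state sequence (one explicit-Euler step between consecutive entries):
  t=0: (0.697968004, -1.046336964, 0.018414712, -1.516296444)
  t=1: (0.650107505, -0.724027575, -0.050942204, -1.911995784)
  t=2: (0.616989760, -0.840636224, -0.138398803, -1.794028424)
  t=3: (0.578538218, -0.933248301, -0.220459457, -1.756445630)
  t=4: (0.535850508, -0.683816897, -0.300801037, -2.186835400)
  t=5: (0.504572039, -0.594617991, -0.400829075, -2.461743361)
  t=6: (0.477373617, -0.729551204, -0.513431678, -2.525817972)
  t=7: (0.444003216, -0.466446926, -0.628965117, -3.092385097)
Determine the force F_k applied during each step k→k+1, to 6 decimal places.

F_0 = 8.504183 N
F_1 = -3.090913 N
F_2 = -2.489496 N
F_3 = 6.515345 N
F_4 = 2.282496 N
F_5 = -3.655192 N
F_6 = 6.921282 N

step 0→1:
  ẍ = (ẋ'−ẋ)/dt = (-0.724027575−-1.046336964)/0.045741 = 7.046400
  θ̈ = (θ̇'−θ̇)/dt = (-1.911995784−-1.516296444)/0.045741 = -8.650868
  sinθ=0.018414, cosθ=0.999830
  F = (M+m)·ẍ + m·l·cosθ·θ̈ − m·l·sinθ·θ̇² = 8.826088 + -0.320337 − 0.001568 = 8.504183
step 1→2:
  ẍ = (ẋ'−ẋ)/dt = (-0.840636224−-0.724027575)/0.045741 = -2.549324
  θ̈ = (θ̇'−θ̇)/dt = (-1.794028424−-1.911995784)/0.045741 = 2.579029
  sinθ=-0.050920, cosθ=0.998703
  F = (M+m)·ẍ + m·l·cosθ·θ̈ − m·l·sinθ·θ̇² = -3.193200 + 0.095392 − -0.006894 = -3.090913
step 2→3:
  ẍ = (ẋ'−ẋ)/dt = (-0.933248301−-0.840636224)/0.045741 = -2.024706
  θ̈ = (θ̇'−θ̇)/dt = (-1.756445630−-1.794028424)/0.045741 = 0.821643
  sinθ=-0.137957, cosθ=0.990438
  F = (M+m)·ẍ + m·l·cosθ·θ̈ − m·l·sinθ·θ̇² = -2.536080 + 0.030139 − -0.016445 = -2.489496
step 3→4:
  ẍ = (ẋ'−ẋ)/dt = (-0.683816897−-0.933248301)/0.045741 = 5.453125
  θ̈ = (θ̇'−θ̇)/dt = (-2.186835400−-1.756445630)/0.045741 = -9.409278
  sinθ=-0.218678, cosθ=0.975797
  F = (M+m)·ẍ + m·l·cosθ·θ̈ − m·l·sinθ·θ̇² = 6.830405 + -0.340046 − -0.024986 = 6.515345
step 4→5:
  ẍ = (ẋ'−ẋ)/dt = (-0.594617991−-0.683816897)/0.045741 = 1.950087
  θ̈ = (θ̇'−θ̇)/dt = (-2.461743361−-2.186835400)/0.045741 = -6.010099
  sinθ=-0.296285, cosθ=0.955099
  F = (M+m)·ẍ + m·l·cosθ·θ̈ − m·l·sinθ·θ̇² = 2.442614 + -0.212594 − -0.052476 = 2.282496
step 5→6:
  ẍ = (ẋ'−ẋ)/dt = (-0.729551204−-0.594617991)/0.045741 = -2.949940
  θ̈ = (θ̇'−θ̇)/dt = (-2.525817972−-2.461743361)/0.045741 = -1.400814
  sinθ=-0.390182, cosθ=0.920738
  F = (M+m)·ẍ + m·l·cosθ·θ̈ − m·l·sinθ·θ̇² = -3.694998 + -0.047768 − -0.087574 = -3.655192
step 6→7:
  ẍ = (ẋ'−ẋ)/dt = (-0.466446926−-0.729551204)/0.045741 = 5.752045
  θ̈ = (θ̇'−θ̇)/dt = (-3.092385097−-2.525817972)/0.045741 = -12.386418
  sinθ=-0.491169, cosθ=0.871064
  F = (M+m)·ẍ + m·l·cosθ·θ̈ − m·l·sinθ·θ̇² = 7.204821 + -0.399593 − -0.116053 = 6.921282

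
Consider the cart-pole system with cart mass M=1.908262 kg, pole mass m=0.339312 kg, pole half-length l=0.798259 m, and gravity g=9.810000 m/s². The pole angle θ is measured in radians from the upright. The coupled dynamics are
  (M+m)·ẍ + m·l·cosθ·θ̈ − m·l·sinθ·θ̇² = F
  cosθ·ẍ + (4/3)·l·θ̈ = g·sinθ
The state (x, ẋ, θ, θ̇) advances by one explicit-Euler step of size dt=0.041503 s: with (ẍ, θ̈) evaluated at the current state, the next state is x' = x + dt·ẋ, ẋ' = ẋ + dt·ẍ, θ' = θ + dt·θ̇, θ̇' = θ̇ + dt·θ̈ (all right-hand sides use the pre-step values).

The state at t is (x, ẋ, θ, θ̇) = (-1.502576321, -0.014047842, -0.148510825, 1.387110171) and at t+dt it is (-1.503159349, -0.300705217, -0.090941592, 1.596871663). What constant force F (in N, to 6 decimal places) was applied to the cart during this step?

F = -14.092786 N

ẍ = (ẋ'−ẋ)/dt = (-0.300705217−-0.014047842)/0.041503 = -6.906907
θ̈ = (θ̇'−θ̇)/dt = (1.596871663−1.387110171)/0.041503 = 5.054128
sinθ=-0.147966, cosθ=0.988993
F = (M+m)·ẍ + m·l·cosθ·θ̈ − m·l·sinθ·θ̇² = -15.523785 + 1.353887 − -0.077113 = -14.092786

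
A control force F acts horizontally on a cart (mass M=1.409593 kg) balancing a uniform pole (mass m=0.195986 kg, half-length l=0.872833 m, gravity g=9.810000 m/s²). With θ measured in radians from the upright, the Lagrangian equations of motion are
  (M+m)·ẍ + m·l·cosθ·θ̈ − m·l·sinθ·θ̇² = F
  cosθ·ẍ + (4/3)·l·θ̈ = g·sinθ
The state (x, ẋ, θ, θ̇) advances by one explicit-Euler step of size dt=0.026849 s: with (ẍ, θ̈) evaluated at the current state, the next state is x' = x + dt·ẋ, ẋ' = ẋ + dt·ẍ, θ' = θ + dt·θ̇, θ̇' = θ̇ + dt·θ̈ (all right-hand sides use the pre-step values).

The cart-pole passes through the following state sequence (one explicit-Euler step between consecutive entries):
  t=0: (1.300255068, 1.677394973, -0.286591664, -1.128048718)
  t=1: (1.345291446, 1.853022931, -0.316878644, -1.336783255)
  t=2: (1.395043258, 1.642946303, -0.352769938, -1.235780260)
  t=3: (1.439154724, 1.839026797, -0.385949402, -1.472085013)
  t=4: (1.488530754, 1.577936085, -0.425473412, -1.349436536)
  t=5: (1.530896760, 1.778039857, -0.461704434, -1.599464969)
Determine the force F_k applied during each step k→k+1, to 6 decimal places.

F_0 = 9.288476 N
F_1 = -11.855917 N
F_2 = 10.403081 N
F_3 = -14.749815 N
F_4 = 10.643865 N

step 0→1:
  ẍ = (ẋ'−ẋ)/dt = (1.853022931−1.677394973)/0.026849 = 6.541322
  θ̈ = (θ̇'−θ̇)/dt = (-1.336783255−-1.128048718)/0.026849 = -7.774388
  sinθ=-0.282685, cosθ=0.959213
  F = (M+m)·ẍ + m·l·cosθ·θ̈ − m·l·sinθ·θ̇² = 10.502609 + -1.275667 − -0.061534 = 9.288476
step 1→2:
  ẍ = (ẋ'−ẋ)/dt = (1.642946303−1.853022931)/0.026849 = -7.824374
  θ̈ = (θ̇'−θ̇)/dt = (-1.235780260−-1.336783255)/0.026849 = 3.761890
  sinθ=-0.311602, cosθ=0.950213
  F = (M+m)·ẍ + m·l·cosθ·θ̈ − m·l·sinθ·θ̇² = -12.562651 + 0.611481 − -0.095253 = -11.855917
step 2→3:
  ẍ = (ẋ'−ẋ)/dt = (1.839026797−1.642946303)/0.026849 = 7.303084
  θ̈ = (θ̇'−θ̇)/dt = (-1.472085013−-1.235780260)/0.026849 = -8.801250
  sinθ=-0.345498, cosθ=0.938419
  F = (M+m)·ẍ + m·l·cosθ·θ̈ − m·l·sinθ·θ̇² = 11.725678 + -1.412855 − -0.090258 = 10.403081
step 3→4:
  ẍ = (ẋ'−ẋ)/dt = (1.577936085−1.839026797)/0.026849 = -9.724411
  θ̈ = (θ̇'−θ̇)/dt = (-1.349436536−-1.472085013)/0.026849 = 4.568084
  sinθ=-0.376439, cosθ=0.926441
  F = (M+m)·ẍ + m·l·cosθ·θ̈ − m·l·sinθ·θ̇² = -15.613310 + 0.723949 − -0.139546 = -14.749815
step 4→5:
  ẍ = (ẋ'−ẋ)/dt = (1.778039857−1.577936085)/0.026849 = 7.452932
  θ̈ = (θ̇'−θ̇)/dt = (-1.599464969−-1.349436536)/0.026849 = -9.312393
  sinθ=-0.412752, cosθ=0.910843
  F = (M+m)·ẍ + m·l·cosθ·θ̈ − m·l·sinθ·θ̇² = 11.966271 + -1.450979 − -0.128573 = 10.643865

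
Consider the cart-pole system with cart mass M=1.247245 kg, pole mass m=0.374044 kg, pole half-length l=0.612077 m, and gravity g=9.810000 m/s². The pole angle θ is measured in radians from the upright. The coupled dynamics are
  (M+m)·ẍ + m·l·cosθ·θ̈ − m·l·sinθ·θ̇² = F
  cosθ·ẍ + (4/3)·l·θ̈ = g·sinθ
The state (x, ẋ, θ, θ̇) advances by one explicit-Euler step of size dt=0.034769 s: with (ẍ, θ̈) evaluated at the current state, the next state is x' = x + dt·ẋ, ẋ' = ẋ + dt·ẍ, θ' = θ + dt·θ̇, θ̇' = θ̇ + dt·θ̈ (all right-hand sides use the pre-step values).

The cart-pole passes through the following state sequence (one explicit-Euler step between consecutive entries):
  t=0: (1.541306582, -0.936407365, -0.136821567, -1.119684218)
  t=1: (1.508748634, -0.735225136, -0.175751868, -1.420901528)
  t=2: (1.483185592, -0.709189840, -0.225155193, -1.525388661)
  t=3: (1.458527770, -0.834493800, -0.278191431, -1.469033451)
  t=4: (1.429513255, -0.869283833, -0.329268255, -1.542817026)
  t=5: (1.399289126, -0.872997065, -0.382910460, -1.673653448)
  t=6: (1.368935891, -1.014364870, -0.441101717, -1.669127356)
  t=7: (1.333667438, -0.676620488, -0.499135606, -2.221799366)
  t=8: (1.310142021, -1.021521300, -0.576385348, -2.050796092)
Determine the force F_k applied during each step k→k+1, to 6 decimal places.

step 0→1:
  ẍ = (ẋ'−ẋ)/dt = (-0.735225136−-0.936407365)/0.034769 = 5.786253
  θ̈ = (θ̇'−θ̇)/dt = (-1.420901528−-1.119684218)/0.034769 = -8.663387
  sinθ=-0.136395, cosθ=0.990655
  F = (M+m)·ẍ + m·l·cosθ·θ̈ − m·l·sinθ·θ̇² = 9.381188 + -1.964892 − -0.039149 = 7.455445
step 1→2:
  ẍ = (ẋ'−ẋ)/dt = (-0.709189840−-0.735225136)/0.034769 = 0.748808
  θ̈ = (θ̇'−θ̇)/dt = (-1.525388661−-1.420901528)/0.034769 = -3.005181
  sinθ=-0.174848, cosθ=0.984595
  F = (M+m)·ẍ + m·l·cosθ·θ̈ − m·l·sinθ·θ̇² = 1.214034 + -0.677419 − -0.080820 = 0.617435
step 2→3:
  ẍ = (ẋ'−ẋ)/dt = (-0.834493800−-0.709189840)/0.034769 = -3.603899
  θ̈ = (θ̇'−θ̇)/dt = (-1.469033451−-1.525388661)/0.034769 = 1.620846
  sinθ=-0.223258, cosθ=0.974759
  F = (M+m)·ẍ + m·l·cosθ·θ̈ − m·l·sinθ·θ̇² = -5.842962 + 0.361716 − -0.118931 = -5.362314
step 3→4:
  ẍ = (ẋ'−ẋ)/dt = (-0.869283833−-0.834493800)/0.034769 = -1.000605
  θ̈ = (θ̇'−θ̇)/dt = (-1.542817026−-1.469033451)/0.034769 = -2.122108
  sinθ=-0.274617, cosθ=0.961554
  F = (M+m)·ẍ + m·l·cosθ·θ̈ − m·l·sinθ·θ̇² = -1.622270 + -0.467164 − -0.135681 = -1.953753
step 4→5:
  ẍ = (ẋ'−ẋ)/dt = (-0.872997065−-0.869283833)/0.034769 = -0.106797
  θ̈ = (θ̇'−θ̇)/dt = (-1.673653448−-1.542817026)/0.034769 = -3.763019
  sinθ=-0.323351, cosθ=0.946279
  F = (M+m)·ẍ + m·l·cosθ·θ̈ − m·l·sinθ·θ̇² = -0.173149 + -0.815238 − -0.176210 = -0.812177
step 5→6:
  ẍ = (ẋ'−ẋ)/dt = (-1.014364870−-0.872997065)/0.034769 = -4.065915
  θ̈ = (θ̇'−θ̇)/dt = (-1.669127356−-1.673653448)/0.034769 = 0.130176
  sinθ=-0.373622, cosθ=0.927581
  F = (M+m)·ẍ + m·l·cosθ·θ̈ − m·l·sinθ·θ̇² = -6.592024 + 0.027645 − -0.239603 = -6.324776
step 6→7:
  ẍ = (ẋ'−ẋ)/dt = (-0.676620488−-1.014364870)/0.034769 = 9.713952
  θ̈ = (θ̇'−θ̇)/dt = (-2.221799366−-1.669127356)/0.034769 = -15.895539
  sinθ=-0.426936, cosθ=0.904282
  F = (M+m)·ẍ + m·l·cosθ·θ̈ − m·l·sinθ·θ̇² = 15.749123 + -3.290848 − -0.272314 = 12.730589
step 7→8:
  ẍ = (ẋ'−ẋ)/dt = (-1.021521300−-0.676620488)/0.034769 = -9.919779
  θ̈ = (θ̇'−θ̇)/dt = (-2.050796092−-2.221799366)/0.034769 = 4.918268
  sinθ=-0.478667, cosθ=0.877997
  F = (M+m)·ẍ + m·l·cosθ·θ̈ − m·l·sinθ·θ̇² = -16.082829 + 0.988630 − -0.540968 = -14.553231

F_0 = 7.455445 N
F_1 = 0.617435 N
F_2 = -5.362314 N
F_3 = -1.953753 N
F_4 = -0.812177 N
F_5 = -6.324776 N
F_6 = 12.730589 N
F_7 = -14.553231 N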